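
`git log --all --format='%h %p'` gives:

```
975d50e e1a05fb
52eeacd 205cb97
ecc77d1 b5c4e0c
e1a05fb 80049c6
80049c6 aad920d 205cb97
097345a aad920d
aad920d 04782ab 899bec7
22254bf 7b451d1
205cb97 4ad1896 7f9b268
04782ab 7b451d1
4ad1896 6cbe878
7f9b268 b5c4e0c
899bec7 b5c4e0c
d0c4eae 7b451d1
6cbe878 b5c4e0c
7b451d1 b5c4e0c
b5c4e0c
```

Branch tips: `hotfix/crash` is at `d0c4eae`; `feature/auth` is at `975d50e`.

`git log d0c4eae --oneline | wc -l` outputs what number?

3

Walking parent pointers from d0c4eae: reachable set = {7b451d1, b5c4e0c, d0c4eae}.
That is 3 commits.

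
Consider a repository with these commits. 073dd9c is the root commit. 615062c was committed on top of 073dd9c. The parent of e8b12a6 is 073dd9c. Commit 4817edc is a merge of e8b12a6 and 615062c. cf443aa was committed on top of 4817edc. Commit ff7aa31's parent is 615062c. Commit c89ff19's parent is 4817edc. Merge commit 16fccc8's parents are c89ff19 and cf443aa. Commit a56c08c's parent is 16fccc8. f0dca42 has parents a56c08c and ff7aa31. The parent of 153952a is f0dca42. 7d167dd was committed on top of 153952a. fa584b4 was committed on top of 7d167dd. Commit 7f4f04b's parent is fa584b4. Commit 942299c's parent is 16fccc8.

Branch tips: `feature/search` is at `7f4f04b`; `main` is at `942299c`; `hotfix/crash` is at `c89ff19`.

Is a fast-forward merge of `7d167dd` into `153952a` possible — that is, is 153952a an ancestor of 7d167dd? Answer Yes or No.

A fast-forward from 153952a to 7d167dd is possible iff 153952a is an ancestor of 7d167dd.
Ancestors of 7d167dd: {073dd9c, 153952a, 16fccc8, 4817edc, 615062c, 7d167dd, a56c08c, c89ff19, cf443aa, e8b12a6, f0dca42, ff7aa31}.
153952a is among them, so fast-forward is possible.

Yes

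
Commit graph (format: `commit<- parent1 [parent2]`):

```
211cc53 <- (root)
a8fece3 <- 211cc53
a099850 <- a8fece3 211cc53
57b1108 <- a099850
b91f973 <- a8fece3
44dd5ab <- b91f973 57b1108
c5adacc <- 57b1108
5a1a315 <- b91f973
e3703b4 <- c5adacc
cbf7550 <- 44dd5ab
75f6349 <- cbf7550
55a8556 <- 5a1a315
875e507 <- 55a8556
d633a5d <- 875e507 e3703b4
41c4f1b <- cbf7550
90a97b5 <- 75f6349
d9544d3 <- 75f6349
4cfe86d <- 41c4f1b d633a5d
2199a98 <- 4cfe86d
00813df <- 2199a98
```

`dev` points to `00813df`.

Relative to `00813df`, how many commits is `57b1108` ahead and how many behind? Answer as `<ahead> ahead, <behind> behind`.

0 ahead, 13 behind

Reachable from 57b1108: {211cc53, 57b1108, a099850, a8fece3}.
Reachable from 00813df: {00813df, 211cc53, 2199a98, 41c4f1b, 44dd5ab, 4cfe86d, 55a8556, 57b1108, 5a1a315, 875e507, a099850, a8fece3, b91f973, c5adacc, cbf7550, d633a5d, e3703b4}.
Only in 57b1108's history (ahead): {} — 0.
Only in 00813df's history (behind): {00813df, 2199a98, 41c4f1b, 44dd5ab, 4cfe86d, 55a8556, 5a1a315, 875e507, b91f973, c5adacc, cbf7550, d633a5d, e3703b4} — 13.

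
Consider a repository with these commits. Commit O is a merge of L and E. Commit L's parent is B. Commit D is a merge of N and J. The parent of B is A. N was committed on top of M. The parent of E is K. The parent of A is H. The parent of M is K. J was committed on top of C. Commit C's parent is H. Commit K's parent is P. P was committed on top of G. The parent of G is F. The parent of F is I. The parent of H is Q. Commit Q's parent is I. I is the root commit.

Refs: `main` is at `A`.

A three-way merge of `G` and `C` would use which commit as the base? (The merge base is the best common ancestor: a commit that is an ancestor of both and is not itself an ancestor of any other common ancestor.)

I

Ancestors of G: {F, G, I}.
Ancestors of C: {C, H, I, Q}.
Common ancestors: {I}.
The only common ancestor is I, so it is the merge base.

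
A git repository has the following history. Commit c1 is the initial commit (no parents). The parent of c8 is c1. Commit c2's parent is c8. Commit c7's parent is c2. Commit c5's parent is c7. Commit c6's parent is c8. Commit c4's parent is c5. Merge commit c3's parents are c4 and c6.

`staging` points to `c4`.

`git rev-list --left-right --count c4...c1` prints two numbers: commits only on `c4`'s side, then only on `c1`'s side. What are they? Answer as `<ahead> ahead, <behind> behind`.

5 ahead, 0 behind

Reachable from c4: {c1, c2, c4, c5, c7, c8}.
Reachable from c1: {c1}.
Only in c4's history (ahead): {c2, c4, c5, c7, c8} — 5.
Only in c1's history (behind): {} — 0.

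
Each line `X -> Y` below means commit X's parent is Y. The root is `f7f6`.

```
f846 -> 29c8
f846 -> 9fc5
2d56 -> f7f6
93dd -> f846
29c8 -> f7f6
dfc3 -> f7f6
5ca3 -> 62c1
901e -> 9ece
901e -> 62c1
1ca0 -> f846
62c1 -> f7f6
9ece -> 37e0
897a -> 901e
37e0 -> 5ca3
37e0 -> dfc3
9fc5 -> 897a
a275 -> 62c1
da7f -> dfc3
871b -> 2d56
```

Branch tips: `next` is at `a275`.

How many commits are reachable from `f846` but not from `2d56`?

10

Reachable from f846: {29c8, 37e0, 5ca3, 62c1, 897a, 901e, 9ece, 9fc5, dfc3, f7f6, f846}.
Reachable from 2d56: {2d56, f7f6}.
In f846's history but not 2d56's: {29c8, 37e0, 5ca3, 62c1, 897a, 901e, 9ece, 9fc5, dfc3, f846} — 10 commits.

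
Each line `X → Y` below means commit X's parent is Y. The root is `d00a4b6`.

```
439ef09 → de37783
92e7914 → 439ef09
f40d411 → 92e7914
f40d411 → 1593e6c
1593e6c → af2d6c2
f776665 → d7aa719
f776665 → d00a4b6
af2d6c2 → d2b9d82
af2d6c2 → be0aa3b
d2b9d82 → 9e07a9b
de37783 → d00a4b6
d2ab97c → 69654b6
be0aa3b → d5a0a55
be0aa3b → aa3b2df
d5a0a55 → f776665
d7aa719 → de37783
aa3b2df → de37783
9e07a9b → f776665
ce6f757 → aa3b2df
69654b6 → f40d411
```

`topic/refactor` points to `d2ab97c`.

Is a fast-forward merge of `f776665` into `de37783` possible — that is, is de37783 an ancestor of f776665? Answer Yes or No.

A fast-forward from de37783 to f776665 is possible iff de37783 is an ancestor of f776665.
Ancestors of f776665: {d00a4b6, d7aa719, de37783, f776665}.
de37783 is among them, so fast-forward is possible.

Yes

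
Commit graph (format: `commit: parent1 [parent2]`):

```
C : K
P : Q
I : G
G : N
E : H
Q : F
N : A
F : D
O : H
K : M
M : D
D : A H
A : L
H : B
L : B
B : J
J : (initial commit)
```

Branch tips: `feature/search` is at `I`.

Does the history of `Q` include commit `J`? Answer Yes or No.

Ancestors of Q (commits reachable by following parents): {A, B, D, F, H, J, L, Q}.
J is in that set, so it is an ancestor of Q.

Yes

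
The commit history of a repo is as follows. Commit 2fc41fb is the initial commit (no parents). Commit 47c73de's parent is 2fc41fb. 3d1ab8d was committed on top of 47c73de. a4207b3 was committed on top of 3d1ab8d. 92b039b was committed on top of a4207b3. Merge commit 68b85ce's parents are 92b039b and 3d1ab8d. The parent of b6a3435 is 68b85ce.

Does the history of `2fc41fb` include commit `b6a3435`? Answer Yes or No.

Ancestors of 2fc41fb: {2fc41fb}.
b6a3435 is not in that set, so it is not an ancestor of 2fc41fb.

No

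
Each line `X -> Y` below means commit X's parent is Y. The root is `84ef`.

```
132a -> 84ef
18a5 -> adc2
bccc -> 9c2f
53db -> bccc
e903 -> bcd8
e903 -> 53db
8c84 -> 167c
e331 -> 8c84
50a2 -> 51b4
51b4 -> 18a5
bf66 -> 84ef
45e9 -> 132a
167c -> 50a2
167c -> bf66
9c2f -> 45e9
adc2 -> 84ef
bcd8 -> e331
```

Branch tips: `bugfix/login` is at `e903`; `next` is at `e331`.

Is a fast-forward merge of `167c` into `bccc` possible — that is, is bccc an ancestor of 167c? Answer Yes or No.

A fast-forward from bccc to 167c is possible iff bccc is an ancestor of 167c.
Ancestors of 167c: {167c, 18a5, 50a2, 51b4, 84ef, adc2, bf66}.
bccc is not among them, so fast-forward is not possible.

No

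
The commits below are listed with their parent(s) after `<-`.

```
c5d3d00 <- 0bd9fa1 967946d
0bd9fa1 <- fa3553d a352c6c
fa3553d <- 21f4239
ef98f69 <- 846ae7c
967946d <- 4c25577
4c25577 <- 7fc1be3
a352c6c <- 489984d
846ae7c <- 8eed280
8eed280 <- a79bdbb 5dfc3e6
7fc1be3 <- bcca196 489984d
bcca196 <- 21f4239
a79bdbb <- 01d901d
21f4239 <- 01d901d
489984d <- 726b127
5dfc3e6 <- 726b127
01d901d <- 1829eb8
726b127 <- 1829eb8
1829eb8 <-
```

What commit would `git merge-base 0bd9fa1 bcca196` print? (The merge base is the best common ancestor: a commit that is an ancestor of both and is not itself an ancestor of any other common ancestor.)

Ancestors of 0bd9fa1: {01d901d, 0bd9fa1, 1829eb8, 21f4239, 489984d, 726b127, a352c6c, fa3553d}.
Ancestors of bcca196: {01d901d, 1829eb8, 21f4239, bcca196}.
Common ancestors: {01d901d, 1829eb8, 21f4239}.
Among these, 21f4239 is not an ancestor of any other common ancestor — it is the merge base.

21f4239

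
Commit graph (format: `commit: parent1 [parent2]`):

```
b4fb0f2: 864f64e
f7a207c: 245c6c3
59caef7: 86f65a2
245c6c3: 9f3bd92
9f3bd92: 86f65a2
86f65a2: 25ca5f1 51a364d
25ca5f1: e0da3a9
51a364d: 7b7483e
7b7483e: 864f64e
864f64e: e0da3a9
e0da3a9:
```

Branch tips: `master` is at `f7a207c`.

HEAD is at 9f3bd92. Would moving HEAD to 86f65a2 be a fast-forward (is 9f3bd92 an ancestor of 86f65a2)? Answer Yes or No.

No

A fast-forward from 9f3bd92 to 86f65a2 is possible iff 9f3bd92 is an ancestor of 86f65a2.
Ancestors of 86f65a2: {25ca5f1, 51a364d, 7b7483e, 864f64e, 86f65a2, e0da3a9}.
9f3bd92 is not among them, so fast-forward is not possible.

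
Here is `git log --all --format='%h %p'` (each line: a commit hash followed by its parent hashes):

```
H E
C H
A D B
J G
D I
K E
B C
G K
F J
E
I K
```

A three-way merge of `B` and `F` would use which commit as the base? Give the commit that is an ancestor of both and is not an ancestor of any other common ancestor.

Ancestors of B: {B, C, E, H}.
Ancestors of F: {E, F, G, J, K}.
Common ancestors: {E}.
The only common ancestor is E, so it is the merge base.

E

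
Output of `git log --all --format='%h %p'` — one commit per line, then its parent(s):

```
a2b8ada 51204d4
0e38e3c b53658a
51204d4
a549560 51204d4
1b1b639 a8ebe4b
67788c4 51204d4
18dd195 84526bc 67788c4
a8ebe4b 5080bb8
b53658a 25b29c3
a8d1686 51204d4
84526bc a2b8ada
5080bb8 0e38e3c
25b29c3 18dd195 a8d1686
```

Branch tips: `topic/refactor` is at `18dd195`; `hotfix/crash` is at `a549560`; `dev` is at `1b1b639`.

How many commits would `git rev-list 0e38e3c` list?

9

Walking parent pointers from 0e38e3c: reachable set = {0e38e3c, 18dd195, 25b29c3, 51204d4, 67788c4, 84526bc, a2b8ada, a8d1686, b53658a}.
That is 9 commits.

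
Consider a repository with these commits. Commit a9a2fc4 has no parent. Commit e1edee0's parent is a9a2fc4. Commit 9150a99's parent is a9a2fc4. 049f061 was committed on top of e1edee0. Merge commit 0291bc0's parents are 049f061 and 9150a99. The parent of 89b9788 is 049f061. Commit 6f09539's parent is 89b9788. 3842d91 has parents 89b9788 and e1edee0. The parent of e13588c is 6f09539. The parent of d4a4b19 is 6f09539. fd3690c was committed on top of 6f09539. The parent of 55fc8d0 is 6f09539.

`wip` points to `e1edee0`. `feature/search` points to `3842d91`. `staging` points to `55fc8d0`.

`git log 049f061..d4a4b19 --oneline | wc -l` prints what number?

Reachable from d4a4b19: {049f061, 6f09539, 89b9788, a9a2fc4, d4a4b19, e1edee0}.
Reachable from 049f061: {049f061, a9a2fc4, e1edee0}.
In d4a4b19's history but not 049f061's: {6f09539, 89b9788, d4a4b19} — 3 commits.

3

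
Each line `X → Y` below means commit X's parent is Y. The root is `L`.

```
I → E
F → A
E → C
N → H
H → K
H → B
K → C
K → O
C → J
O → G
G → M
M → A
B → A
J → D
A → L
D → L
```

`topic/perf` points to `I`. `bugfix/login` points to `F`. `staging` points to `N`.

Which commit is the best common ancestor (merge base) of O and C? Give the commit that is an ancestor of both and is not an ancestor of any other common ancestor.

Ancestors of O: {A, G, L, M, O}.
Ancestors of C: {C, D, J, L}.
Common ancestors: {L}.
The only common ancestor is L, so it is the merge base.

L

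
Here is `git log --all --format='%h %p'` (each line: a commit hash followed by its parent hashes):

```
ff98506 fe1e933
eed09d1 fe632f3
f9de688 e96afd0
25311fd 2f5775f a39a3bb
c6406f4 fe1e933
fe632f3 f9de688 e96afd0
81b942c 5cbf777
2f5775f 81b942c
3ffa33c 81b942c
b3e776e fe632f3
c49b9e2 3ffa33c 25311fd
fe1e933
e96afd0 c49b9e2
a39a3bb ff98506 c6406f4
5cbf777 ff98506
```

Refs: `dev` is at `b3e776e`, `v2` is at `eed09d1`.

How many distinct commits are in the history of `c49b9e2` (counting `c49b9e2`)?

10

Walking parent pointers from c49b9e2: reachable set = {25311fd, 2f5775f, 3ffa33c, 5cbf777, 81b942c, a39a3bb, c49b9e2, c6406f4, fe1e933, ff98506}.
That is 10 commits.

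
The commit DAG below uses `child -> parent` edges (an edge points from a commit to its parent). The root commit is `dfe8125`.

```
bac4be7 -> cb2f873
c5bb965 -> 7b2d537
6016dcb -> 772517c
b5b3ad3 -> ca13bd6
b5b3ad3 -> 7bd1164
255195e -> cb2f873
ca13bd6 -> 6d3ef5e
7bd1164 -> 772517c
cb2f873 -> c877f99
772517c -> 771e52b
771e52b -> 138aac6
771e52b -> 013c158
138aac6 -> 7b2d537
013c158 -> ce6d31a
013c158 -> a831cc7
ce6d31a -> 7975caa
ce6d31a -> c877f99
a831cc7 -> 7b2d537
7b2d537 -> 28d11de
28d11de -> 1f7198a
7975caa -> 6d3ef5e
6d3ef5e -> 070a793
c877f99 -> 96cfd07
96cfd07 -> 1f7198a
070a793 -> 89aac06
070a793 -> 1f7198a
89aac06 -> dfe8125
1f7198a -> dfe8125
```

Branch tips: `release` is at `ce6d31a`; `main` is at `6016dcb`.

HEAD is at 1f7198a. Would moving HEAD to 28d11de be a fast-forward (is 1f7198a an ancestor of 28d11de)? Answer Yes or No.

A fast-forward from 1f7198a to 28d11de is possible iff 1f7198a is an ancestor of 28d11de.
Ancestors of 28d11de: {1f7198a, 28d11de, dfe8125}.
1f7198a is among them, so fast-forward is possible.

Yes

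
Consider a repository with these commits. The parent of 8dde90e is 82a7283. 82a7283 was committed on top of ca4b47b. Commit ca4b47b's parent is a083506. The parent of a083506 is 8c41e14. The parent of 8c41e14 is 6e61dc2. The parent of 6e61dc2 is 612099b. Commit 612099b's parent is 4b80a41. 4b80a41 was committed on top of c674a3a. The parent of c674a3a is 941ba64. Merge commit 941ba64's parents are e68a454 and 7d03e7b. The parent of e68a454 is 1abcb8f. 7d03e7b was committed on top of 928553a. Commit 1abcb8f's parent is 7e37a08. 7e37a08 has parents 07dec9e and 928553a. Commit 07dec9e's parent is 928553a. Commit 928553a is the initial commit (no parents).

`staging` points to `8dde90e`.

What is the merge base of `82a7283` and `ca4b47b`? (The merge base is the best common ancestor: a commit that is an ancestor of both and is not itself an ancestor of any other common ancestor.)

ca4b47b

Ancestors of 82a7283: {07dec9e, 1abcb8f, 4b80a41, 612099b, 6e61dc2, 7d03e7b, 7e37a08, 82a7283, 8c41e14, 928553a, 941ba64, a083506, c674a3a, ca4b47b, e68a454}.
Ancestors of ca4b47b: {07dec9e, 1abcb8f, 4b80a41, 612099b, 6e61dc2, 7d03e7b, 7e37a08, 8c41e14, 928553a, 941ba64, a083506, c674a3a, ca4b47b, e68a454}.
Common ancestors: {07dec9e, 1abcb8f, 4b80a41, 612099b, 6e61dc2, 7d03e7b, 7e37a08, 8c41e14, 928553a, 941ba64, a083506, c674a3a, ca4b47b, e68a454}.
Among these, ca4b47b is not an ancestor of any other common ancestor — it is the merge base.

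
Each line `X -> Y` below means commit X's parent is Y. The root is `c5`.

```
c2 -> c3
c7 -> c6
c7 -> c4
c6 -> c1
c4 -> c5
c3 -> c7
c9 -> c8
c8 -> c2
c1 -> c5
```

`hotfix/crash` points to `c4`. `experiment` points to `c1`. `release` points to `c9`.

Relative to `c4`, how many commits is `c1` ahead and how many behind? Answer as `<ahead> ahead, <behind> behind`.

1 ahead, 1 behind

Reachable from c1: {c1, c5}.
Reachable from c4: {c4, c5}.
Only in c1's history (ahead): {c1} — 1.
Only in c4's history (behind): {c4} — 1.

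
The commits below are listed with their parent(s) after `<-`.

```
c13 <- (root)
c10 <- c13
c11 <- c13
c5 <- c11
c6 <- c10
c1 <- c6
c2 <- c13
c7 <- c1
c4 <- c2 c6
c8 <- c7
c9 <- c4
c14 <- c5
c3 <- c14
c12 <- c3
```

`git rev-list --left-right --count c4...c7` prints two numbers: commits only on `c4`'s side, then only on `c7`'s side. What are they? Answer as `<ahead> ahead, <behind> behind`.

2 ahead, 2 behind

Reachable from c4: {c10, c13, c2, c4, c6}.
Reachable from c7: {c1, c10, c13, c6, c7}.
Only in c4's history (ahead): {c2, c4} — 2.
Only in c7's history (behind): {c1, c7} — 2.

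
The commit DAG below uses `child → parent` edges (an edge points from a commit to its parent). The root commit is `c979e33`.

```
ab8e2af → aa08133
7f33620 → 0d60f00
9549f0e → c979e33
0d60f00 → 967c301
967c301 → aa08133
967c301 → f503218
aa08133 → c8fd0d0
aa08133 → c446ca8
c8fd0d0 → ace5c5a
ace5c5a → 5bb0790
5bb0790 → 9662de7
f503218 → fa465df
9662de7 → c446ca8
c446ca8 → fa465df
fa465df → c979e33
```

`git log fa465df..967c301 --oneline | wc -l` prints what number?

Reachable from 967c301: {5bb0790, 9662de7, 967c301, aa08133, ace5c5a, c446ca8, c8fd0d0, c979e33, f503218, fa465df}.
Reachable from fa465df: {c979e33, fa465df}.
In 967c301's history but not fa465df's: {5bb0790, 9662de7, 967c301, aa08133, ace5c5a, c446ca8, c8fd0d0, f503218} — 8 commits.

8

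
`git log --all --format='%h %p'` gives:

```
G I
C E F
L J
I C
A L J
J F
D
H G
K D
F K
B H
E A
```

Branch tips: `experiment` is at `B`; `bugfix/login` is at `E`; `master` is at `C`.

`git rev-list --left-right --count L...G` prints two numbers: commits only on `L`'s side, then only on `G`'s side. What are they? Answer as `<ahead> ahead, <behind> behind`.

0 ahead, 5 behind

Reachable from L: {D, F, J, K, L}.
Reachable from G: {A, C, D, E, F, G, I, J, K, L}.
Only in L's history (ahead): {} — 0.
Only in G's history (behind): {A, C, E, G, I} — 5.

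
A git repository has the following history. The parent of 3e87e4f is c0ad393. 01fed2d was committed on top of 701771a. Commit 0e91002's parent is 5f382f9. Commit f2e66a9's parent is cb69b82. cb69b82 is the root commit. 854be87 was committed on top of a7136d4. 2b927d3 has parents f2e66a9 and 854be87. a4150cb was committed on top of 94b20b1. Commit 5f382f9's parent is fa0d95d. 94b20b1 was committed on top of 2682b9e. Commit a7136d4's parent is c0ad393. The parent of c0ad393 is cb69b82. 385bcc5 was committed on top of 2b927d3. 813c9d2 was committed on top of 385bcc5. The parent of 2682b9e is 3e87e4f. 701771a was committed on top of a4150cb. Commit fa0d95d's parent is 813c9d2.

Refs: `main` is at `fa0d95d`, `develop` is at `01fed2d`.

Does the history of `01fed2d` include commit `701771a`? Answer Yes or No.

Ancestors of 01fed2d (commits reachable by following parents): {01fed2d, 2682b9e, 3e87e4f, 701771a, 94b20b1, a4150cb, c0ad393, cb69b82}.
701771a is in that set, so it is an ancestor of 01fed2d.

Yes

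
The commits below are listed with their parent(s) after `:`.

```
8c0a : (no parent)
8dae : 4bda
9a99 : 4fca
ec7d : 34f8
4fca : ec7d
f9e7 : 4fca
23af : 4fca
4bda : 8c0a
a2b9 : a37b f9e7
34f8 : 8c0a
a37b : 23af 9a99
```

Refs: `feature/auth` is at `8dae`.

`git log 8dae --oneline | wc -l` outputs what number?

3

Walking parent pointers from 8dae: reachable set = {4bda, 8c0a, 8dae}.
That is 3 commits.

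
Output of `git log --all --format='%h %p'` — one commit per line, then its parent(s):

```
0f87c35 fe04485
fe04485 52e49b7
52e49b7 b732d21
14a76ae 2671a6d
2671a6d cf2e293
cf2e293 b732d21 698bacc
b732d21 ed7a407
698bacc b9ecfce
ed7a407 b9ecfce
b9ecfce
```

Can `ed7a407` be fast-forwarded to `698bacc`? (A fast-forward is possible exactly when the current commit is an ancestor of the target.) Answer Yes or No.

No

A fast-forward from ed7a407 to 698bacc is possible iff ed7a407 is an ancestor of 698bacc.
Ancestors of 698bacc: {698bacc, b9ecfce}.
ed7a407 is not among them, so fast-forward is not possible.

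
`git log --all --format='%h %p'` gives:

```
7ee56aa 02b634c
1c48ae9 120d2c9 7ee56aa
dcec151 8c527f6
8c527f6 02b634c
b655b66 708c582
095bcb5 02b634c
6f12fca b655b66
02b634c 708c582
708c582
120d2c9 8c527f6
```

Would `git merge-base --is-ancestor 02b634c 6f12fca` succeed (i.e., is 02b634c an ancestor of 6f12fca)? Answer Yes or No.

Ancestors of 6f12fca: {6f12fca, 708c582, b655b66}.
02b634c is not in that set, so it is not an ancestor of 6f12fca.

No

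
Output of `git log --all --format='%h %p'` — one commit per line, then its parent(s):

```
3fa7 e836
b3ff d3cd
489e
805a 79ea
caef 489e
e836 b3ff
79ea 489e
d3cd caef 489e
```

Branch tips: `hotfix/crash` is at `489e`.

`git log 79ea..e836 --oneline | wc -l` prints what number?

Reachable from e836: {489e, b3ff, caef, d3cd, e836}.
Reachable from 79ea: {489e, 79ea}.
In e836's history but not 79ea's: {b3ff, caef, d3cd, e836} — 4 commits.

4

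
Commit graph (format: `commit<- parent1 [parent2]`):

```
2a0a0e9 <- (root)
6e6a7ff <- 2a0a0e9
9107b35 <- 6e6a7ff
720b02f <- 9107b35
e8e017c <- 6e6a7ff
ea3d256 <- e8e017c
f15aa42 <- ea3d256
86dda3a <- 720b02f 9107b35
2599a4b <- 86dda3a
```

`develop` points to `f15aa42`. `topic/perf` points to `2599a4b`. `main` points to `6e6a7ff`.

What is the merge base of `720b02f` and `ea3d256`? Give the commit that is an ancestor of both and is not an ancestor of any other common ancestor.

Ancestors of 720b02f: {2a0a0e9, 6e6a7ff, 720b02f, 9107b35}.
Ancestors of ea3d256: {2a0a0e9, 6e6a7ff, e8e017c, ea3d256}.
Common ancestors: {2a0a0e9, 6e6a7ff}.
Among these, 6e6a7ff is not an ancestor of any other common ancestor — it is the merge base.

6e6a7ff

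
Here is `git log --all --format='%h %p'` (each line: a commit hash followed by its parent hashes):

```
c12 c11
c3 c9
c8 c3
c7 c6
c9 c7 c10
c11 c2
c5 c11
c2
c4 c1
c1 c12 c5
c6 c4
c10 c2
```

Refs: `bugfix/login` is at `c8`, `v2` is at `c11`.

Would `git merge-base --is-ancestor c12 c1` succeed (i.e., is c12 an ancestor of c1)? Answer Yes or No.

Ancestors of c1 (commits reachable by following parents): {c1, c11, c12, c2, c5}.
c12 is in that set, so it is an ancestor of c1.

Yes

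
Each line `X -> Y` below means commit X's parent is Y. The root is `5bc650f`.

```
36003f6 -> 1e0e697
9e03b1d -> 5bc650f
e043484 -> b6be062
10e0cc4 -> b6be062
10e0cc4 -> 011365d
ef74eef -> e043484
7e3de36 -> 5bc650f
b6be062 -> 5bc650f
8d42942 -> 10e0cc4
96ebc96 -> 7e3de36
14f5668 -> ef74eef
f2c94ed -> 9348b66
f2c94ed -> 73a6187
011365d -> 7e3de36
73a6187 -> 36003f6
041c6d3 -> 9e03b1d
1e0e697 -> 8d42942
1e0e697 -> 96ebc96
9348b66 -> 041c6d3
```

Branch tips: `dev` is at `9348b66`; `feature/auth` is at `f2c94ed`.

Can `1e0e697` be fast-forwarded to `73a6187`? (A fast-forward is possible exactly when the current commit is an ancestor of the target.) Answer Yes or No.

A fast-forward from 1e0e697 to 73a6187 is possible iff 1e0e697 is an ancestor of 73a6187.
Ancestors of 73a6187: {011365d, 10e0cc4, 1e0e697, 36003f6, 5bc650f, 73a6187, 7e3de36, 8d42942, 96ebc96, b6be062}.
1e0e697 is among them, so fast-forward is possible.

Yes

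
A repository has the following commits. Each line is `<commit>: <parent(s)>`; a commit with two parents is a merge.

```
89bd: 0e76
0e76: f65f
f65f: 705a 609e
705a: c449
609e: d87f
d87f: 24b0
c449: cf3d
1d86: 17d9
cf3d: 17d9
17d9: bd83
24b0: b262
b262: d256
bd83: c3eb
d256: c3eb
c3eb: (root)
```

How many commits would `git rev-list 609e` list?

6

Walking parent pointers from 609e: reachable set = {24b0, 609e, b262, c3eb, d256, d87f}.
That is 6 commits.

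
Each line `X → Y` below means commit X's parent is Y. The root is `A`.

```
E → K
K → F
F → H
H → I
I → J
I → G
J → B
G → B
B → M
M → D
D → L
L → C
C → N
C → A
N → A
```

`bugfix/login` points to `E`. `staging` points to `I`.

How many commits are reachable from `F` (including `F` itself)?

12

Walking parent pointers from F: reachable set = {A, B, C, D, F, G, H, I, J, L, M, N}.
That is 12 commits.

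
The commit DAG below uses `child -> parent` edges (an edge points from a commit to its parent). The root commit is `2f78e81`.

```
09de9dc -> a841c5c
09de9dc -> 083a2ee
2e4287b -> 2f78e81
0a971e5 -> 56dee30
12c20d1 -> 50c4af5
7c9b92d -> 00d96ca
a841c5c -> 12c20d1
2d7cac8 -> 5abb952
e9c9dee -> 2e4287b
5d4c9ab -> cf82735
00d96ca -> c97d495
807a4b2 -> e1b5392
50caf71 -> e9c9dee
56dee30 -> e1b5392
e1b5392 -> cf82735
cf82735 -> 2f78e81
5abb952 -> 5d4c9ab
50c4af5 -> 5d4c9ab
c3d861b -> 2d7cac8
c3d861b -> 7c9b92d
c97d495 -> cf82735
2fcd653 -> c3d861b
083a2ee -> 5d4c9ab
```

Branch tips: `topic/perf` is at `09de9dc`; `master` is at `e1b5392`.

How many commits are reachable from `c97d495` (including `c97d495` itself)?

3

Walking parent pointers from c97d495: reachable set = {2f78e81, c97d495, cf82735}.
That is 3 commits.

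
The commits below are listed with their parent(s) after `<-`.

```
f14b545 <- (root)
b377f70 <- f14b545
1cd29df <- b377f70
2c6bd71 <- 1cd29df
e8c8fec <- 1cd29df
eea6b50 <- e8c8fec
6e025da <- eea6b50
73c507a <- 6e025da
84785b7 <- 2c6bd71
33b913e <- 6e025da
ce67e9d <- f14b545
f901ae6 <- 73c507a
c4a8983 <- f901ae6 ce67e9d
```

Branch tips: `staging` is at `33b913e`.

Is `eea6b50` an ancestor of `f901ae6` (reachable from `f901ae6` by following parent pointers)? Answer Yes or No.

Yes

Ancestors of f901ae6 (commits reachable by following parents): {1cd29df, 6e025da, 73c507a, b377f70, e8c8fec, eea6b50, f14b545, f901ae6}.
eea6b50 is in that set, so it is an ancestor of f901ae6.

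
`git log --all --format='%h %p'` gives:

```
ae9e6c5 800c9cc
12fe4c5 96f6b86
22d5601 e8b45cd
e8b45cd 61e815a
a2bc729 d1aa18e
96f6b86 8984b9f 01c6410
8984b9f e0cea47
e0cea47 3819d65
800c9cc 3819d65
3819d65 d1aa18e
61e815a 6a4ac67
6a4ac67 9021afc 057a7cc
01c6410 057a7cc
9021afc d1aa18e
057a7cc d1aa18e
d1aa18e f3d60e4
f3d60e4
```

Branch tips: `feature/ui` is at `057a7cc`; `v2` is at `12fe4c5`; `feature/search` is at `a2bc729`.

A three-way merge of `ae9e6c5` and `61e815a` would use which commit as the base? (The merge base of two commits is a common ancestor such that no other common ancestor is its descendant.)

Ancestors of ae9e6c5: {3819d65, 800c9cc, ae9e6c5, d1aa18e, f3d60e4}.
Ancestors of 61e815a: {057a7cc, 61e815a, 6a4ac67, 9021afc, d1aa18e, f3d60e4}.
Common ancestors: {d1aa18e, f3d60e4}.
Among these, d1aa18e is not an ancestor of any other common ancestor — it is the merge base.

d1aa18e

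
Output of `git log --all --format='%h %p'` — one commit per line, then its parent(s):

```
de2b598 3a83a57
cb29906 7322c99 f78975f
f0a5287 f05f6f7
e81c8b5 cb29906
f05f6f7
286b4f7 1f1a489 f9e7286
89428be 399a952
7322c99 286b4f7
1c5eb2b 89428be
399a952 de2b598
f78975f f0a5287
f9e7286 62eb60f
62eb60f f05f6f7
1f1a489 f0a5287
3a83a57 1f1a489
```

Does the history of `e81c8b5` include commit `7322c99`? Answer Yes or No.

Yes

Ancestors of e81c8b5 (commits reachable by following parents): {1f1a489, 286b4f7, 62eb60f, 7322c99, cb29906, e81c8b5, f05f6f7, f0a5287, f78975f, f9e7286}.
7322c99 is in that set, so it is an ancestor of e81c8b5.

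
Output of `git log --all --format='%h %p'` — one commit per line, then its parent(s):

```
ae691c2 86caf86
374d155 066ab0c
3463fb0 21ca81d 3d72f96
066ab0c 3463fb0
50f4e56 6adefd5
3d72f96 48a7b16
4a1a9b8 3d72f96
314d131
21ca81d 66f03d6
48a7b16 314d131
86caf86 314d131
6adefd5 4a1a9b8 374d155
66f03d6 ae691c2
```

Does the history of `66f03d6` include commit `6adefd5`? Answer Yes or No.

No

Ancestors of 66f03d6: {314d131, 66f03d6, 86caf86, ae691c2}.
6adefd5 is not in that set, so it is not an ancestor of 66f03d6.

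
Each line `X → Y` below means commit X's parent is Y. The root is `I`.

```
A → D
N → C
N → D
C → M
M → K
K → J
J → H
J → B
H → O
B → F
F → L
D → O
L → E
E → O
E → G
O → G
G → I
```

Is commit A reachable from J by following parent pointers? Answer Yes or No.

No

Ancestors of J: {B, E, F, G, H, I, J, L, O}.
A is not in that set, so it is not an ancestor of J.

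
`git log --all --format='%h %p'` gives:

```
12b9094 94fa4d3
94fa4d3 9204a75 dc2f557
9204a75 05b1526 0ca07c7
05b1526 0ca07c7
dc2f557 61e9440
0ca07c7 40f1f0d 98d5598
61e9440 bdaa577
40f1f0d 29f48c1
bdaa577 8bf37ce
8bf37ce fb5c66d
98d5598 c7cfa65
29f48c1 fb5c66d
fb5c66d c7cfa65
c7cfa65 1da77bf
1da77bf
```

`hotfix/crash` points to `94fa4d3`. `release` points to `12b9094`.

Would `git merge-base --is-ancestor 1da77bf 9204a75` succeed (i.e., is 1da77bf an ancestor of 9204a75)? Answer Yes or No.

Ancestors of 9204a75 (commits reachable by following parents): {05b1526, 0ca07c7, 1da77bf, 29f48c1, 40f1f0d, 9204a75, 98d5598, c7cfa65, fb5c66d}.
1da77bf is in that set, so it is an ancestor of 9204a75.

Yes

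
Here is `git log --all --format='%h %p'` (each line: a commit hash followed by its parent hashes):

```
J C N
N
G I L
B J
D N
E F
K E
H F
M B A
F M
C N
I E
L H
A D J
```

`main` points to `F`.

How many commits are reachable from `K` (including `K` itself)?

Walking parent pointers from K: reachable set = {A, B, C, D, E, F, J, K, M, N}.
That is 10 commits.

10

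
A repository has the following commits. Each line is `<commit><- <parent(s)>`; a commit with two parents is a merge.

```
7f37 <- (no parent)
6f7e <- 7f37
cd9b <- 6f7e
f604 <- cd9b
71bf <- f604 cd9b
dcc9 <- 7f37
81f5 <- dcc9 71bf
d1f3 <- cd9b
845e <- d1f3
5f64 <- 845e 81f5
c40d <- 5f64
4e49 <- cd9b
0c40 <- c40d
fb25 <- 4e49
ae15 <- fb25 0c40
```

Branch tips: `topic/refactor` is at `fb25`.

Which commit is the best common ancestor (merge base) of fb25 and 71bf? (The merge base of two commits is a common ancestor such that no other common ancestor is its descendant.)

cd9b

Ancestors of fb25: {4e49, 6f7e, 7f37, cd9b, fb25}.
Ancestors of 71bf: {6f7e, 71bf, 7f37, cd9b, f604}.
Common ancestors: {6f7e, 7f37, cd9b}.
Among these, cd9b is not an ancestor of any other common ancestor — it is the merge base.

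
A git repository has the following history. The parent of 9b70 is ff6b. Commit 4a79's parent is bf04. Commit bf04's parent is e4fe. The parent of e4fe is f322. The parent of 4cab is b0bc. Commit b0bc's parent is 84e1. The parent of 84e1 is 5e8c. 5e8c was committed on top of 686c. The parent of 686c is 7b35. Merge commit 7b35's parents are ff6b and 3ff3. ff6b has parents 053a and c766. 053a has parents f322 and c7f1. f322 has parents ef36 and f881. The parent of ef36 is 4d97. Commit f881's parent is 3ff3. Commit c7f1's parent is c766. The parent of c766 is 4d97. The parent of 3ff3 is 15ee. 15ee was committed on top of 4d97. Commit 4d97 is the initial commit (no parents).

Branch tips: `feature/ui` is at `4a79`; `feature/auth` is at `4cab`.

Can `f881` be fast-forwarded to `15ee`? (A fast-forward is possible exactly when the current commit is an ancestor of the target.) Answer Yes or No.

A fast-forward from f881 to 15ee is possible iff f881 is an ancestor of 15ee.
Ancestors of 15ee: {15ee, 4d97}.
f881 is not among them, so fast-forward is not possible.

No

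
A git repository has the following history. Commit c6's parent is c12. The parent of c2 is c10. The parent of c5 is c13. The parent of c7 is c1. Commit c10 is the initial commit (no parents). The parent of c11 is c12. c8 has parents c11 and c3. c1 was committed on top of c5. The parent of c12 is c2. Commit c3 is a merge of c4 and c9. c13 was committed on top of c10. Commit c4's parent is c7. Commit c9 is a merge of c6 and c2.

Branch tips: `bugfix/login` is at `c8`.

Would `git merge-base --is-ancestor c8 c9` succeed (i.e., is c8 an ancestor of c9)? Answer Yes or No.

Ancestors of c9: {c10, c12, c2, c6, c9}.
c8 is not in that set, so it is not an ancestor of c9.

No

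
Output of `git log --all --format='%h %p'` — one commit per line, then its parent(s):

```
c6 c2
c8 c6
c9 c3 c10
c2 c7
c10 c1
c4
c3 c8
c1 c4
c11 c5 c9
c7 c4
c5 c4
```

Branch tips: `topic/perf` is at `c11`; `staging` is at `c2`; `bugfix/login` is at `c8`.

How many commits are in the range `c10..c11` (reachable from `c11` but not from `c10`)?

8

Reachable from c11: {c1, c10, c11, c2, c3, c4, c5, c6, c7, c8, c9}.
Reachable from c10: {c1, c10, c4}.
In c11's history but not c10's: {c11, c2, c3, c5, c6, c7, c8, c9} — 8 commits.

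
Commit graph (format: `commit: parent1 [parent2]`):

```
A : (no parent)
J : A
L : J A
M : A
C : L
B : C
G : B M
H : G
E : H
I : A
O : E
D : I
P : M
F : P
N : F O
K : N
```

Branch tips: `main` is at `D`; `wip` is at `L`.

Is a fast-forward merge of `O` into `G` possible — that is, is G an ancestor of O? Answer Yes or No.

A fast-forward from G to O is possible iff G is an ancestor of O.
Ancestors of O: {A, B, C, E, G, H, J, L, M, O}.
G is among them, so fast-forward is possible.

Yes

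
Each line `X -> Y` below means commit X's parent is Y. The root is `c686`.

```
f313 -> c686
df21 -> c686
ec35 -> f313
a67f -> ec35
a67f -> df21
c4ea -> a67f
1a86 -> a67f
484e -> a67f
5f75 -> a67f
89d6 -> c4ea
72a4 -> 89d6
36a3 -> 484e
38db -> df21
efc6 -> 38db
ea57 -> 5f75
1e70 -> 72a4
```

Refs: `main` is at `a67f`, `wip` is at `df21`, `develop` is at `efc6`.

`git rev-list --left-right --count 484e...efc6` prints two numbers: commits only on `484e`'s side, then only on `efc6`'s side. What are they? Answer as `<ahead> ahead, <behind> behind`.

Reachable from 484e: {484e, a67f, c686, df21, ec35, f313}.
Reachable from efc6: {38db, c686, df21, efc6}.
Only in 484e's history (ahead): {484e, a67f, ec35, f313} — 4.
Only in efc6's history (behind): {38db, efc6} — 2.

4 ahead, 2 behind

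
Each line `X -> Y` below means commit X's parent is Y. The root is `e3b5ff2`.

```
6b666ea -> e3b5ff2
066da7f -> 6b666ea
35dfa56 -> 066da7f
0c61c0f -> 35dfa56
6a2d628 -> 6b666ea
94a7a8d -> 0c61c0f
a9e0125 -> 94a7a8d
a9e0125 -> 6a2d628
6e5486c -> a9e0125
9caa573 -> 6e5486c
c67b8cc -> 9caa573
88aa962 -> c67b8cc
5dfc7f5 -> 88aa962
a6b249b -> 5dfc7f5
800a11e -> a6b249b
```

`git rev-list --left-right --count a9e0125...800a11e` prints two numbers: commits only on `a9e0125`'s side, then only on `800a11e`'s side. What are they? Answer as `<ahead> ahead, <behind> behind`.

0 ahead, 7 behind

Reachable from a9e0125: {066da7f, 0c61c0f, 35dfa56, 6a2d628, 6b666ea, 94a7a8d, a9e0125, e3b5ff2}.
Reachable from 800a11e: {066da7f, 0c61c0f, 35dfa56, 5dfc7f5, 6a2d628, 6b666ea, 6e5486c, 800a11e, 88aa962, 94a7a8d, 9caa573, a6b249b, a9e0125, c67b8cc, e3b5ff2}.
Only in a9e0125's history (ahead): {} — 0.
Only in 800a11e's history (behind): {5dfc7f5, 6e5486c, 800a11e, 88aa962, 9caa573, a6b249b, c67b8cc} — 7.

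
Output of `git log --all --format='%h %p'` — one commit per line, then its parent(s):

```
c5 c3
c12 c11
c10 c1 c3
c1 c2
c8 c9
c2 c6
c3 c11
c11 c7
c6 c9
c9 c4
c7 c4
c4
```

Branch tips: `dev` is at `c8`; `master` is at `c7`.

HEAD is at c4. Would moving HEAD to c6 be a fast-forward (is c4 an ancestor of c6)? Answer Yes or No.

Yes

A fast-forward from c4 to c6 is possible iff c4 is an ancestor of c6.
Ancestors of c6: {c4, c6, c9}.
c4 is among them, so fast-forward is possible.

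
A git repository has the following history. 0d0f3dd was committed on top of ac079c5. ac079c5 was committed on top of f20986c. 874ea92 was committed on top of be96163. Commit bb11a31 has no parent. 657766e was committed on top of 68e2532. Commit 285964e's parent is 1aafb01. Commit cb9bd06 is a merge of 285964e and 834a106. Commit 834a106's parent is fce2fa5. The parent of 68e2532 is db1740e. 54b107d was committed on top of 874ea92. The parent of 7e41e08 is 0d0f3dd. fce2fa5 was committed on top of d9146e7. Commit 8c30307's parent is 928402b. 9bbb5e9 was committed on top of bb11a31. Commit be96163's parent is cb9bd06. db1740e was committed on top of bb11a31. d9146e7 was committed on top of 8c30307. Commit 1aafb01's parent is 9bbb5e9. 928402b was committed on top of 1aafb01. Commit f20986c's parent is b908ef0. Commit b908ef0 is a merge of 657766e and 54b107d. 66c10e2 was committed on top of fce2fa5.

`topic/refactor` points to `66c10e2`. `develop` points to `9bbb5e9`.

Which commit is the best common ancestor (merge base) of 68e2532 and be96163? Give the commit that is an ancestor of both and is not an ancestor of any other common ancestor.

bb11a31

Ancestors of 68e2532: {68e2532, bb11a31, db1740e}.
Ancestors of be96163: {1aafb01, 285964e, 834a106, 8c30307, 928402b, 9bbb5e9, bb11a31, be96163, cb9bd06, d9146e7, fce2fa5}.
Common ancestors: {bb11a31}.
The only common ancestor is bb11a31, so it is the merge base.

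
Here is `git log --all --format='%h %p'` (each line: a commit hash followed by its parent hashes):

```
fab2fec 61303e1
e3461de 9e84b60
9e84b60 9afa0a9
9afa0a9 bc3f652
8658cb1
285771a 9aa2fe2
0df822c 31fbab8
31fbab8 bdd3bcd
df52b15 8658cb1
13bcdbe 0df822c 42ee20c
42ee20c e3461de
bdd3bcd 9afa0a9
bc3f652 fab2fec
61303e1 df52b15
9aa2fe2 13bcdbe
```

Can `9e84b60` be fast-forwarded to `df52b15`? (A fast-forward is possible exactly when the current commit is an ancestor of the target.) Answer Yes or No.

A fast-forward from 9e84b60 to df52b15 is possible iff 9e84b60 is an ancestor of df52b15.
Ancestors of df52b15: {8658cb1, df52b15}.
9e84b60 is not among them, so fast-forward is not possible.

No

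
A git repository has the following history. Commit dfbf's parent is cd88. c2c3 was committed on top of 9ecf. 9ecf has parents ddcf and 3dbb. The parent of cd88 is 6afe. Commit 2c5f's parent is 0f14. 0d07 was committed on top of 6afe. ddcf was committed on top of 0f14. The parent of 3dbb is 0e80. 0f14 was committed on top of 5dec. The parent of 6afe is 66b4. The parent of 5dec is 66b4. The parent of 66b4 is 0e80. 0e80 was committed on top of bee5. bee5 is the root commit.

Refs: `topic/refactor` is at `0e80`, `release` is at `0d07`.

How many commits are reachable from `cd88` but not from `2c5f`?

Reachable from cd88: {0e80, 66b4, 6afe, bee5, cd88}.
Reachable from 2c5f: {0e80, 0f14, 2c5f, 5dec, 66b4, bee5}.
In cd88's history but not 2c5f's: {6afe, cd88} — 2 commits.

2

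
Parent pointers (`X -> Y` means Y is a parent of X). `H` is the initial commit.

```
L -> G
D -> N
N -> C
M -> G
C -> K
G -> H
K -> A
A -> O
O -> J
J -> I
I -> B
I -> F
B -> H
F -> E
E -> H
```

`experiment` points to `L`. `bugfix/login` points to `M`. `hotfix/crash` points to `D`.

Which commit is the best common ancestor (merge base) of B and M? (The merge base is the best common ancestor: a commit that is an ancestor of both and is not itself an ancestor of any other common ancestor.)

H

Ancestors of B: {B, H}.
Ancestors of M: {G, H, M}.
Common ancestors: {H}.
The only common ancestor is H, so it is the merge base.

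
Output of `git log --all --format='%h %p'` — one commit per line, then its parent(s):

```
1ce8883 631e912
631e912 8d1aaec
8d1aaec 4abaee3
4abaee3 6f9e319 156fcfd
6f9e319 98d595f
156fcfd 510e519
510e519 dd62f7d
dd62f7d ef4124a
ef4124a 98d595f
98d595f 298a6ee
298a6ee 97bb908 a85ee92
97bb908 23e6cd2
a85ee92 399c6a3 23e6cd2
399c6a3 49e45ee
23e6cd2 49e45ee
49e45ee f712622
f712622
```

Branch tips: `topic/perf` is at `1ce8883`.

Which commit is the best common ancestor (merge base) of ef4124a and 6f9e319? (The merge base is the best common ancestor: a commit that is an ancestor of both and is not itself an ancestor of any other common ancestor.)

98d595f

Ancestors of ef4124a: {23e6cd2, 298a6ee, 399c6a3, 49e45ee, 97bb908, 98d595f, a85ee92, ef4124a, f712622}.
Ancestors of 6f9e319: {23e6cd2, 298a6ee, 399c6a3, 49e45ee, 6f9e319, 97bb908, 98d595f, a85ee92, f712622}.
Common ancestors: {23e6cd2, 298a6ee, 399c6a3, 49e45ee, 97bb908, 98d595f, a85ee92, f712622}.
Among these, 98d595f is not an ancestor of any other common ancestor — it is the merge base.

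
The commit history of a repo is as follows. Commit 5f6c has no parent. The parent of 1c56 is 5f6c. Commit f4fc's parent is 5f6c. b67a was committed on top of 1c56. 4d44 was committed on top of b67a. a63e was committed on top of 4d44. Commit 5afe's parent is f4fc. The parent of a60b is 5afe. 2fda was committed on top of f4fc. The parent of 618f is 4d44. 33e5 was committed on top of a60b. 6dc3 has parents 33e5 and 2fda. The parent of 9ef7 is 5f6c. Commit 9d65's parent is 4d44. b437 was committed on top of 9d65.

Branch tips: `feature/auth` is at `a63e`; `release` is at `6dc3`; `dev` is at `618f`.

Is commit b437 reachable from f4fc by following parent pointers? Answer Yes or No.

No

Ancestors of f4fc: {5f6c, f4fc}.
b437 is not in that set, so it is not an ancestor of f4fc.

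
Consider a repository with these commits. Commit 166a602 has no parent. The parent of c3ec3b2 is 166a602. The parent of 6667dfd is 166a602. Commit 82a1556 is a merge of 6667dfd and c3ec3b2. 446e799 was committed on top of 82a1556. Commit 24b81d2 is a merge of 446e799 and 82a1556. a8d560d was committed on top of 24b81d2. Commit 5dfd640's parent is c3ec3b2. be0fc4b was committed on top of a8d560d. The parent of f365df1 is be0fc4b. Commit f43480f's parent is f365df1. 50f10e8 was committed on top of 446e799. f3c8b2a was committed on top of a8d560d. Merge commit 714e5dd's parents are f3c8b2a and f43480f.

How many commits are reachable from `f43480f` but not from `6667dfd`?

Reachable from f43480f: {166a602, 24b81d2, 446e799, 6667dfd, 82a1556, a8d560d, be0fc4b, c3ec3b2, f365df1, f43480f}.
Reachable from 6667dfd: {166a602, 6667dfd}.
In f43480f's history but not 6667dfd's: {24b81d2, 446e799, 82a1556, a8d560d, be0fc4b, c3ec3b2, f365df1, f43480f} — 8 commits.

8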